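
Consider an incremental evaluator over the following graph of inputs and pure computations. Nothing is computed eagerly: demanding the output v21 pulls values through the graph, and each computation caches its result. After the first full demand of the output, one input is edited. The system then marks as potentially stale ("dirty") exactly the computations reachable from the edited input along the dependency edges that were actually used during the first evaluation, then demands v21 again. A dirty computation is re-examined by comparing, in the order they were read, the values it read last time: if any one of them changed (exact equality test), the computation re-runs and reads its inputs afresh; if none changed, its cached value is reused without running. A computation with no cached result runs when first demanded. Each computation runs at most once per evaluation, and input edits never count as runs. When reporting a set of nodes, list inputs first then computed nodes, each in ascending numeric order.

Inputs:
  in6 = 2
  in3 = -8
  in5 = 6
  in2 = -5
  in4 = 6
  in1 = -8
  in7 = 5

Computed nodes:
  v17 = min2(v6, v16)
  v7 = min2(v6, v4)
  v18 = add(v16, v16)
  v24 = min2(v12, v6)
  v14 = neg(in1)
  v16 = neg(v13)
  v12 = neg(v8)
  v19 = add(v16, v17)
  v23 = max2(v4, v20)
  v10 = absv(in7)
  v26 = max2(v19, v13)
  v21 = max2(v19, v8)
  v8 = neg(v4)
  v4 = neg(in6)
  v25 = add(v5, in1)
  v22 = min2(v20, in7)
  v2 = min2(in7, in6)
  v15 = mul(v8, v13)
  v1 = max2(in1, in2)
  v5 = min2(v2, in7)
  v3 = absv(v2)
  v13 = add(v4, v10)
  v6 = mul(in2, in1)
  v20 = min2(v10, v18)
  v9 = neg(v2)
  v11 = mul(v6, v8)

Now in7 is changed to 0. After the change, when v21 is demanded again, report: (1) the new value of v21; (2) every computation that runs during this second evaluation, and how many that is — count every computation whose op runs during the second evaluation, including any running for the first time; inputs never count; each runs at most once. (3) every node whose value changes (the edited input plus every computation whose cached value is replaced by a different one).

v21 now evaluates to 4.
Run set: v10, v13, v16, v17, v19, v21 (6 run).
Changed values: in7, v10, v13, v16, v17, v19, v21.

Initial pass — values computed on the first demand:
  v4 = neg(2) = -2
  v6 = mul(-5, -8) = 40
  v8 = neg(-2) = 2
  v10 = absv(5) = 5
  v13 = add(-2, 5) = 3
  v16 = neg(3) = -3
  v17 = min2(40, -3) = -3
  v19 = add(-3, -3) = -6
  v21 = max2(-6, 2) = 2

Second demand — change propagation:
  v10: re-runs because in7 5->0; new result 0.
  v13: re-runs because v10 5->0; new result -2.
  v16: re-runs because v13 3->-2; new result 2.
  v17: re-runs because v16 -3->2; new result 2.
  v19: re-runs because v16 -3->2; v17 -3->2; new result 4.
  v21: re-runs because v19 -6->4; new result 4.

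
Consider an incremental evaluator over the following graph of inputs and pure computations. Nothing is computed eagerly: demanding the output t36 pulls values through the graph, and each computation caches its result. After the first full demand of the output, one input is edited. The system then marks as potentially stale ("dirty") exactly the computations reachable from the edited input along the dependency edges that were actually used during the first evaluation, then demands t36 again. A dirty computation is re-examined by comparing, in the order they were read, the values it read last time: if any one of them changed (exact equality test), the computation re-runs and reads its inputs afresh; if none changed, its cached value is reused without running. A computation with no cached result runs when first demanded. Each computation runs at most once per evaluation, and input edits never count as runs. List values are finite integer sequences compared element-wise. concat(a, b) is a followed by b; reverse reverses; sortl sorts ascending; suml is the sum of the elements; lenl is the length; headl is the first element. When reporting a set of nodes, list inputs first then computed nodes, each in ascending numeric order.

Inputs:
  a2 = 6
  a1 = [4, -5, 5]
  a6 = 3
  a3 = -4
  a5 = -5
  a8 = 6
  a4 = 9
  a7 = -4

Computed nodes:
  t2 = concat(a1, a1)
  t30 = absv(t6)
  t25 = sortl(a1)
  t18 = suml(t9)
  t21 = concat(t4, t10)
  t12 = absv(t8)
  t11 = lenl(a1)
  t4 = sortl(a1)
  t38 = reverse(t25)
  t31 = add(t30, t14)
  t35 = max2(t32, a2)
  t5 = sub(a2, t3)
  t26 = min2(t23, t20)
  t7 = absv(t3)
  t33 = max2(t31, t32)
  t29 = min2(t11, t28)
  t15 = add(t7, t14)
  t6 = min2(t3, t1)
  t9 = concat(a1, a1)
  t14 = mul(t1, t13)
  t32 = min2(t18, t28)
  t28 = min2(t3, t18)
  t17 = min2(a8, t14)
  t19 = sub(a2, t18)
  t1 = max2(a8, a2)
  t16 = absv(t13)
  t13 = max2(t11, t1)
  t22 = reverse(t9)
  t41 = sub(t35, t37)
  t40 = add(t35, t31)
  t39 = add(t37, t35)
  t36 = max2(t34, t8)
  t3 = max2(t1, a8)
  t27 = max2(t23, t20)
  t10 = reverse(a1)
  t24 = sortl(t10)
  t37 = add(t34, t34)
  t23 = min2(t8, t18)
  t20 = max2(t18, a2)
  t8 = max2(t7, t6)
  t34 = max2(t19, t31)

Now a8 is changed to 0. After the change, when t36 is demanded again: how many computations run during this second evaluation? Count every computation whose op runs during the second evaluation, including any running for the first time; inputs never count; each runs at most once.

Initial pass — values computed on the first demand:
  t1 = max2(6, 6) = 6
  t3 = max2(6, 6) = 6
  t6 = min2(6, 6) = 6
  t7 = absv(6) = 6
  t8 = max2(6, 6) = 6
  t9 = concat([4, -5, 5], [4, -5, 5]) = [4, -5, 5, 4, -5, 5]
  t11 = lenl([4, -5, 5]) = 3
  t13 = max2(3, 6) = 6
  t14 = mul(6, 6) = 36
  t18 = suml([4, -5, 5, 4, -5, 5]) = 8
  t19 = sub(6, 8) = -2
  t30 = absv(6) = 6
  t31 = add(6, 36) = 42
  t34 = max2(-2, 42) = 42
  t36 = max2(42, 6) = 42

Second demand — change propagation:
  t1: re-runs because a8 6->0; new result 6 (unchanged).
  t3: re-runs because a8 6->0; new result 6 (unchanged).
  t6: re-examined; everything it read last time is the same (t3 unchanged, t1 unchanged) — cache 6 kept, no run.
  t7: re-examined; everything it read last time is the same (t3 unchanged) — cache 6 kept, no run.
  t8: re-examined; everything it read last time is the same (t7 unchanged, t6 unchanged) — cache 6 kept, no run.
  t13: re-examined; everything it read last time is the same (t11 unchanged, t1 unchanged) — cache 6 kept, no run.
  t14: re-examined; everything it read last time is the same (t1 unchanged, t13 unchanged) — cache 36 kept, no run.
  t30: re-examined; everything it read last time is the same (t6 unchanged) — cache 6 kept, no run.
  t31: re-examined; everything it read last time is the same (t30 unchanged, t14 unchanged) — cache 42 kept, no run.
  t34: re-examined; everything it read last time is the same (t19 unchanged, t31 unchanged) — cache 42 kept, no run.
  t36: re-examined; everything it read last time is the same (t34 unchanged, t8 unchanged) — cache 42 kept, no run.

The important point: at t6 every value read last time is unchanged, so the dirty flag clears without a run.

Run set: t1, t3 (2 run).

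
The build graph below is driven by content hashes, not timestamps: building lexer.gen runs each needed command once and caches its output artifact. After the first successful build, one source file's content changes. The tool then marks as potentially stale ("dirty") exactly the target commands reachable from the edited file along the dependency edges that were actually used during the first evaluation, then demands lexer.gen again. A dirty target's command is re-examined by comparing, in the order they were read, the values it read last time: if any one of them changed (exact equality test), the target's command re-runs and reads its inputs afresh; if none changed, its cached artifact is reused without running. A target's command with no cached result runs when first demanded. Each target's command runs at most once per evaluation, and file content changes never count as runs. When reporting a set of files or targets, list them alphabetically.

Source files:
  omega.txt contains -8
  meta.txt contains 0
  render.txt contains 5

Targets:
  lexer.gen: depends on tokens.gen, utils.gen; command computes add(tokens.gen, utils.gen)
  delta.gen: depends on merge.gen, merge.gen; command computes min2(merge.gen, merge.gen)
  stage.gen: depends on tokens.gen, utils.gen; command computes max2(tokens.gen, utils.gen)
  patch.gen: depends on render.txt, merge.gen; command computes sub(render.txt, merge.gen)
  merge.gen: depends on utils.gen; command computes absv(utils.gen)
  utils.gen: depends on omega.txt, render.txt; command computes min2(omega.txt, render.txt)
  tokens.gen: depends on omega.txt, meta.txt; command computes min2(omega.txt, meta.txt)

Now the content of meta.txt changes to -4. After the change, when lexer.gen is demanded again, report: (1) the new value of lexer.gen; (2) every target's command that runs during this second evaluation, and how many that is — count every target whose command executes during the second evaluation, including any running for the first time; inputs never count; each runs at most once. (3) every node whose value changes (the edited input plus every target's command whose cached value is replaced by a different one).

lexer.gen now evaluates to -16.
Run set: tokens.gen (1 run).
Changed values: meta.txt.
The important point: tokens.gen recomputes to an identical value, and the output ends up unchanged.

Initial pass — values computed on the first demand:
  tokens.gen = min2(-8, 0) = -8
  utils.gen = min2(-8, 5) = -8
  lexer.gen = add(-8, -8) = -16

Second demand — change propagation:
  tokens.gen: re-runs because meta.txt 0->-4; new result -8 (unchanged).
  lexer.gen: re-examined; everything it read last time is the same (tokens.gen unchanged, utils.gen unchanged) — cache -16 kept, no run.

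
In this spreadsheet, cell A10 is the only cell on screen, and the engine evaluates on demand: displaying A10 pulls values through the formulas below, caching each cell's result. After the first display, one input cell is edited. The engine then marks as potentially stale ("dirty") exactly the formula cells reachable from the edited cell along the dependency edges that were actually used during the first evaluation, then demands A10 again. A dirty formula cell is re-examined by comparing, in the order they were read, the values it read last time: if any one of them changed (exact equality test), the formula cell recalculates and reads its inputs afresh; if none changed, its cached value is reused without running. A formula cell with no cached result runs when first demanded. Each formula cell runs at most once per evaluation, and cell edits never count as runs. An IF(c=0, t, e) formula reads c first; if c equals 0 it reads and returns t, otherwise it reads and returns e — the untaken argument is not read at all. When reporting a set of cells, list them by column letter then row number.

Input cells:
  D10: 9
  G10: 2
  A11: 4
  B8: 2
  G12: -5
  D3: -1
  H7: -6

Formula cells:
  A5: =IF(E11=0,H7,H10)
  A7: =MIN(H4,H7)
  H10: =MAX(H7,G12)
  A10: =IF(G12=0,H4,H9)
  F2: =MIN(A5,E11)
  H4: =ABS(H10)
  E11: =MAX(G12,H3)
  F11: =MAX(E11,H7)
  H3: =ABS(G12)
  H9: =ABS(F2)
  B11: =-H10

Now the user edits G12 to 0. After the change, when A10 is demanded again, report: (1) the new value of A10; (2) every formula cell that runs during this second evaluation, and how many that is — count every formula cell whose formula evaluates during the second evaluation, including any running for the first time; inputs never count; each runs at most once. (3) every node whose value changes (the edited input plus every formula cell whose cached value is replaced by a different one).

Initial pass — values computed on the first demand:
  H3 = ABS(-5) = 5
  E11 = MAX(-5, 5) = 5
  H10 = MAX(-6, -5) = -5
  A5 = IF(E11=0: E11=5 -> else branch H10) = -5
  F2 = MIN(-5, 5) = -5
  H9 = ABS(-5) = 5
  A10 = IF(G12=0: G12=-5 -> else branch H9) = 5

Second demand — change propagation:
  H3: dirty yet unreached — the second evaluation never asks for it.
  E11: dirty yet unreached — the second evaluation never asks for it.
  H10: re-runs because G12 -5->0; new result 0.
  A5: dirty yet unreached — the second evaluation never asks for it.
  F2: dirty yet unreached — the second evaluation never asks for it.
  H4: newly demanded (no cache) — executes and yields 0.
  H9: dirty yet unreached — the second evaluation never asks for it.
  A10: re-runs because G12 -5->0; new result 0.

The important point: the flipped condition redirects demand; A5, E11, F2, H3, H9 are left stale, never re-checked.

A10 now evaluates to 0.
Run set: A10, H4, H10 (3 run).
Changed values: A10, G12, H10.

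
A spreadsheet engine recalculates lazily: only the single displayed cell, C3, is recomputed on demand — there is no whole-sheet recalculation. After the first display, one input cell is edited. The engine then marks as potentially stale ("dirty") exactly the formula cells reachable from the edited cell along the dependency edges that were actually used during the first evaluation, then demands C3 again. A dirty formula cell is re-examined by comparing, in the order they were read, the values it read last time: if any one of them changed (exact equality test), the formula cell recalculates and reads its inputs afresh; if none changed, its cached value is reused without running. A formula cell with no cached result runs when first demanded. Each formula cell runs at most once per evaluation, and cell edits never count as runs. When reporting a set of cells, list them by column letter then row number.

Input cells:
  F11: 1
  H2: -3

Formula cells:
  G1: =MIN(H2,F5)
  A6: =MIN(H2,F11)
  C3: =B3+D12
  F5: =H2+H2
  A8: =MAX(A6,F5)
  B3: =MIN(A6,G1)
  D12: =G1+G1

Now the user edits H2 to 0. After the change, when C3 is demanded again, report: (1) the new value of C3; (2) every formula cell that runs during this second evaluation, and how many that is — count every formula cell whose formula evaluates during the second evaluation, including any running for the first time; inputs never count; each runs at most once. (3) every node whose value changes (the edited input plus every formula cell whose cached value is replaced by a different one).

New value of C3: 0.
Formula cells that run: A6, B3, C3, D12, F5, G1 — 6 in total.
Values that change: A6, B3, C3, D12, F5, G1, H2.

First evaluation (everything demanded from the output):
  A6 = MIN(-3, 1) = -3
  F5 = -3 + -3 = -6
  G1 = MIN(-3, -6) = -6
  B3 = MIN(-3, -6) = -6
  D12 = -6 + -6 = -12
  C3 = -6 + -12 = -18

Propagation after the edit:
  A6: runs — H2 -3->0; result 0.
  F5: runs — H2 -3->0; H2 -3->0; result 0.
  G1: runs — H2 -3->0; F5 -6->0; result 0.
  B3: runs — A6 -3->0; G1 -6->0; result 0.
  D12: runs — G1 -6->0; G1 -6->0; result 0.
  C3: runs — B3 -6->0; D12 -12->0; result 0.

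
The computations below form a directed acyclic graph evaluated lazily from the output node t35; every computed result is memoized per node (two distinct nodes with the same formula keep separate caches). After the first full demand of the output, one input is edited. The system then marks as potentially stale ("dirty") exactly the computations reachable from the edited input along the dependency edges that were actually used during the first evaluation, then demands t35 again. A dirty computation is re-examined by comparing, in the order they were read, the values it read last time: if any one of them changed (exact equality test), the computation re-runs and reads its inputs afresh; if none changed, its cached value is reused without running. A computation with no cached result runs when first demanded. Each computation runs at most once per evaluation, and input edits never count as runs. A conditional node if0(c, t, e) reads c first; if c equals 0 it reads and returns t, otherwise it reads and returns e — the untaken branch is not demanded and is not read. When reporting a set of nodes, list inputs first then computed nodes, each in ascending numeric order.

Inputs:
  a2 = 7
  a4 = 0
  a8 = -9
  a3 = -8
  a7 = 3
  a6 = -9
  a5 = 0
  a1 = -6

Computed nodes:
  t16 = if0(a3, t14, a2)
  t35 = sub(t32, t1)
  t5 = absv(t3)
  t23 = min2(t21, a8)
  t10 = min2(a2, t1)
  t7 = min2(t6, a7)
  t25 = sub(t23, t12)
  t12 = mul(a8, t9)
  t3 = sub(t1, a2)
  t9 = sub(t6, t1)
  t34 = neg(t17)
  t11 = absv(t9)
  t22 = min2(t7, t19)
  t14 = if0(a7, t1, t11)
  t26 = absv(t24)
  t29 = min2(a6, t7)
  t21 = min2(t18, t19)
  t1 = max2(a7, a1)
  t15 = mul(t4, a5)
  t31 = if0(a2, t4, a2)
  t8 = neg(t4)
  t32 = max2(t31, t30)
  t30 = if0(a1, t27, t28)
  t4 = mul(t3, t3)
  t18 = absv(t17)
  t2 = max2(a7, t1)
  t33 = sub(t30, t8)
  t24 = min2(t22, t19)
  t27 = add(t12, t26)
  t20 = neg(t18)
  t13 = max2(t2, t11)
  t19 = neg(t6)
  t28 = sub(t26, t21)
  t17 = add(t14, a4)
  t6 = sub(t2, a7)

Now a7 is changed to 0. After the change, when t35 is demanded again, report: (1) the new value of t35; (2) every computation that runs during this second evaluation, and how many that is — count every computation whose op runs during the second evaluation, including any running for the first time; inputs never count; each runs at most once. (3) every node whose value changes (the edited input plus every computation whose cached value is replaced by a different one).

First demand of the output computes:
  t1 = max2(3, -6) = 3
  t2 = max2(3, 3) = 3
  t6 = sub(3, 3) = 0
  t7 = min2(0, 3) = 0
  t9 = sub(0, 3) = -3
  t11 = absv(-3) = 3
  t14 = if0(a7=3 -> else branch t11) = 3
  t17 = add(3, 0) = 3
  t18 = absv(3) = 3
  t19 = neg(0) = 0
  t21 = min2(3, 0) = 0
  t22 = min2(0, 0) = 0
  t24 = min2(0, 0) = 0
  t26 = absv(0) = 0
  t28 = sub(0, 0) = 0
  t30 = if0(a1=-6 -> else branch t28) = 0
  t31 = if0(a2=7 -> else branch a2) = 7
  t32 = max2(7, 0) = 7
  t35 = sub(7, 3) = 4

After the edit, cleaning proceeds:
  t1: a read changed (a7 3->0) — executes, giving 0.
  t2: a read changed (a7 3->0; t1 3->0) — executes, giving 0.
  t6: a read changed (t2 3->0; a7 3->0) — executes, giving 0 — identical to its old value.
  t7: a read changed (a7 3->0) — executes, giving 0 — identical to its old value.
  t9: stays stale; no demand reaches it after the flip.
  t11: stays stale; no demand reaches it after the flip.
  t14: a read changed (a7 3->0) — executes, giving 0.
  t17: a read changed (t14 3->0) — executes, giving 0.
  t18: a read changed (t17 3->0) — executes, giving 0.
  t19: dirty, but its reads are unchanged (t6 unchanged); cached 0 stands.
  t21: a read changed (t18 3->0) — executes, giving 0 — identical to its old value.
  t22: dirty, but its reads are unchanged (t7 unchanged, t19 unchanged); cached 0 stands.
  t24: dirty, but its reads are unchanged (t22 unchanged, t19 unchanged); cached 0 stands.
  t26: dirty, but its reads are unchanged (t24 unchanged); cached 0 stands.
  t28: dirty, but its reads are unchanged (t26 unchanged, t21 unchanged); cached 0 stands.
  t30: dirty, but its reads are unchanged (a1 unchanged, t28 unchanged); cached 0 stands.
  t32: dirty, but its reads are unchanged (t31 unchanged, t30 unchanged); cached 7 stands.
  t35: a read changed (t1 3->0) — executes, giving 7.

Note the branch switch — demand abandons t9, t11, which are never re-examined.

Demanding t35 again yields 7.
9 computations run: t1, t2, t6, t7, t14, t17, t18, t21, t35.
The nodes whose values change: a7, t1, t2, t14, t17, t18, t35.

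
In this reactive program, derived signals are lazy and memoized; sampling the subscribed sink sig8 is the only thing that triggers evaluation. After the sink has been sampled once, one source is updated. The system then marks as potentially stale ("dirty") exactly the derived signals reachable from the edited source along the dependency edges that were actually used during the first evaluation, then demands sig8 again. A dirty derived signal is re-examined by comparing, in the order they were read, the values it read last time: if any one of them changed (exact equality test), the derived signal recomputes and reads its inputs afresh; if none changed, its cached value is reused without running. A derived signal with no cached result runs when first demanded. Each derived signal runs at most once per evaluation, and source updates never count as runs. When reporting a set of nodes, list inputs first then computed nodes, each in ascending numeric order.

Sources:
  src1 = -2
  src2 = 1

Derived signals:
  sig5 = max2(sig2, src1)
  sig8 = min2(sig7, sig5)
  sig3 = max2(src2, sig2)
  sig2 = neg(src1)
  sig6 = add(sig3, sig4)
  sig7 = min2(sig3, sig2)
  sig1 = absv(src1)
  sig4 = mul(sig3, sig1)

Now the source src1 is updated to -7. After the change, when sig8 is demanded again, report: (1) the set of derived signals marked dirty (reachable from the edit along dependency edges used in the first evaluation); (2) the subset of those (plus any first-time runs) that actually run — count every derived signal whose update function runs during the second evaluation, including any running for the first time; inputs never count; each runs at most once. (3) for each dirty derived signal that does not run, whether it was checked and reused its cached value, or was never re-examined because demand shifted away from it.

First demand of the output computes:
  sig2 = neg(-2) = 2
  sig3 = max2(1, 2) = 2
  sig5 = max2(2, -2) = 2
  sig7 = min2(2, 2) = 2
  sig8 = min2(2, 2) = 2

After the edit, cleaning proceeds:
  sig2: a read changed (src1 -2->-7) — executes, giving 7.
  sig3: a read changed (sig2 2->7) — executes, giving 7.
  sig5: a read changed (sig2 2->7; src1 -2->-7) — executes, giving 7.
  sig7: a read changed (sig3 2->7; sig2 2->7) — executes, giving 7.
  sig8: a read changed (sig7 2->7; sig5 2->7) — executes, giving 7.

The edit dirties: sig2, sig3, sig5, sig7, sig8.
5 derived signals run: sig2, sig3, sig5, sig7, sig8.
No dirty derived signal escaped a run.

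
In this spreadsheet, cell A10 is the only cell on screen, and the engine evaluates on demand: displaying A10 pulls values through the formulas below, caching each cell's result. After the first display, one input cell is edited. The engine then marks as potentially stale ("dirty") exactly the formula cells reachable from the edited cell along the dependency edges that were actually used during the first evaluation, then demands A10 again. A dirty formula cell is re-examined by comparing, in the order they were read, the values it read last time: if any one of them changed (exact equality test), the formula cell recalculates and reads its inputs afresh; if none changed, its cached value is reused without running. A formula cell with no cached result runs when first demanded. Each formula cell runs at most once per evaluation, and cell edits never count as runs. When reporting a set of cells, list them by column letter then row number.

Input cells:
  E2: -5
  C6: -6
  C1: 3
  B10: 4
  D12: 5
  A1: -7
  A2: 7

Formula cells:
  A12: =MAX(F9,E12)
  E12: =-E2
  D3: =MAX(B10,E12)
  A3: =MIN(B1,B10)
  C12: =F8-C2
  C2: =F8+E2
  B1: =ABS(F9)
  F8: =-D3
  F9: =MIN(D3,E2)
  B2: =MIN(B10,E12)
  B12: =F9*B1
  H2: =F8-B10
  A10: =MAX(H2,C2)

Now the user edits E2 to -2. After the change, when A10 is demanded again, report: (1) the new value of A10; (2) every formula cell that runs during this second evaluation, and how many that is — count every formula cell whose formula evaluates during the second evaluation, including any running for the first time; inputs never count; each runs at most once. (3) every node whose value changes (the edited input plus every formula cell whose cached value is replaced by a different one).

A10 now evaluates to -6.
Run set: A10, C2, D3, E12, F8, H2 (6 run).
Changed values: A10, C2, D3, E2, E12, F8, H2.

Initial pass — values computed on the first demand:
  E12 = -(-5) = 5
  D3 = MAX(4, 5) = 5
  F8 = -(5) = -5
  C2 = -5 + -5 = -10
  H2 = -5 - 4 = -9
  A10 = MAX(-9, -10) = -9

Second demand — change propagation:
  E12: re-runs because E2 -5->-2; new result 2.
  D3: re-runs because E12 5->2; new result 4.
  F8: re-runs because D3 5->4; new result -4.
  C2: re-runs because F8 -5->-4; E2 -5->-2; new result -6.
  H2: re-runs because F8 -5->-4; new result -8.
  A10: re-runs because H2 -9->-8; C2 -10->-6; new result -6.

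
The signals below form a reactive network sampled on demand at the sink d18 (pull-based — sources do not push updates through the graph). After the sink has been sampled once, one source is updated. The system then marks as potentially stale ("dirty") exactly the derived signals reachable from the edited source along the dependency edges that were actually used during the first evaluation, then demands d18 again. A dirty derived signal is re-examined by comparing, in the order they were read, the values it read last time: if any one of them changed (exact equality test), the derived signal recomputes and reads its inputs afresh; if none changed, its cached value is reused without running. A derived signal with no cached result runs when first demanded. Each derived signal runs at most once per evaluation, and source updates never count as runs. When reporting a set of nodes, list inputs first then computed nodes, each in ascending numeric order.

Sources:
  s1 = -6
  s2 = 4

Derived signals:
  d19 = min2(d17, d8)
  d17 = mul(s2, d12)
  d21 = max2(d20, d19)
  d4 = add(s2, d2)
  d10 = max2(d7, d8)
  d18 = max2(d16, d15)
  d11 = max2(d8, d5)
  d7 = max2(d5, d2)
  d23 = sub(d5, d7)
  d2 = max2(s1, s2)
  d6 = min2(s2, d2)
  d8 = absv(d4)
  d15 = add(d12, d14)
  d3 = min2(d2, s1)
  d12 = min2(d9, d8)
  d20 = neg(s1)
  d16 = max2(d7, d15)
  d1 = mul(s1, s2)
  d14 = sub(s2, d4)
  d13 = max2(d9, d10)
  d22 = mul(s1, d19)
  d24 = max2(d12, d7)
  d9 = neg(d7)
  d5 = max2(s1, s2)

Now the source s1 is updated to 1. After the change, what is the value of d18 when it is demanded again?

Initial pass — values computed on the first demand:
  d2 = max2(-6, 4) = 4
  d4 = add(4, 4) = 8
  d5 = max2(-6, 4) = 4
  d7 = max2(4, 4) = 4
  d8 = absv(8) = 8
  d9 = neg(4) = -4
  d12 = min2(-4, 8) = -4
  d14 = sub(4, 8) = -4
  d15 = add(-4, -4) = -8
  d16 = max2(4, -8) = 4
  d18 = max2(4, -8) = 4

Second demand — change propagation:
  d2: re-runs because s1 -6->1; new result 4 (unchanged).
  d4: re-examined; everything it read last time is the same (s2 unchanged, d2 unchanged) — cache 8 kept, no run.
  d5: re-runs because s1 -6->1; new result 4 (unchanged).
  d7: re-examined; everything it read last time is the same (d5 unchanged, d2 unchanged) — cache 4 kept, no run.
  d8: re-examined; everything it read last time is the same (d4 unchanged) — cache 8 kept, no run.
  d9: re-examined; everything it read last time is the same (d7 unchanged) — cache -4 kept, no run.
  d12: re-examined; everything it read last time is the same (d9 unchanged, d8 unchanged) — cache -4 kept, no run.
  d14: re-examined; everything it read last time is the same (s2 unchanged, d4 unchanged) — cache -4 kept, no run.
  d15: re-examined; everything it read last time is the same (d12 unchanged, d14 unchanged) — cache -8 kept, no run.
  d16: re-examined; everything it read last time is the same (d7 unchanged, d15 unchanged) — cache 4 kept, no run.
  d18: re-examined; everything it read last time is the same (d16 unchanged, d15 unchanged) — cache 4 kept, no run.

The important point: at d4 every value read last time is unchanged, so the dirty flag clears without a run.

d18 now evaluates to 4.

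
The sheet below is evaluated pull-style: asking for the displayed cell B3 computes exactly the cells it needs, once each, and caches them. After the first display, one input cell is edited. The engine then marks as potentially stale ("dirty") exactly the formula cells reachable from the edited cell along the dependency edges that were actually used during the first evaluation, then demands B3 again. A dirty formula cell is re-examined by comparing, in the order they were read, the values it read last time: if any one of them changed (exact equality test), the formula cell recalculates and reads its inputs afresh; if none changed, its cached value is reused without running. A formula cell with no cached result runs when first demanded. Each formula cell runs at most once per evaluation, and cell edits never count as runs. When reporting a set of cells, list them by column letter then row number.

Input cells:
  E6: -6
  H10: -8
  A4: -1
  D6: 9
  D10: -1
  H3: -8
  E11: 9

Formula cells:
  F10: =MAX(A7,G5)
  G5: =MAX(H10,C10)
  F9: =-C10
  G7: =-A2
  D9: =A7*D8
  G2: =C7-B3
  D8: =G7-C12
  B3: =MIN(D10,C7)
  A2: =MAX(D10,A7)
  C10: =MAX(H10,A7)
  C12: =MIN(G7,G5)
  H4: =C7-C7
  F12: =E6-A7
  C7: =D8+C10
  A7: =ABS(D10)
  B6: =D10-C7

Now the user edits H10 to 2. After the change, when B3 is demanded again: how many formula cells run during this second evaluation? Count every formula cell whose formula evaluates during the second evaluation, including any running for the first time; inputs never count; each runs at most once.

First demand of the output computes:
  A7 = ABS(-1) = 1
  A2 = MAX(-1, 1) = 1
  C10 = MAX(-8, 1) = 1
  G5 = MAX(-8, 1) = 1
  G7 = -(1) = -1
  C12 = MIN(-1, 1) = -1
  D8 = -1 - -1 = 0
  C7 = 0 + 1 = 1
  B3 = MIN(-1, 1) = -1

After the edit, cleaning proceeds:
  C10: a read changed (H10 -8->2) — executes, giving 2.
  G5: a read changed (H10 -8->2; C10 1->2) — executes, giving 2.
  C12: a read changed (G5 1->2) — executes, giving -1 — identical to its old value.
  D8: dirty, but its reads are unchanged (G7 unchanged, C12 unchanged); cached 0 stands.
  C7: a read changed (C10 1->2) — executes, giving 2.
  B3: a read changed (C7 1->2) — executes, giving -1 — identical to its old value.

Note where the cutoff bites: D8 is checked, finds nothing changed, and keeps its cache.

5 formula cells run: B3, C7, C10, C12, G5.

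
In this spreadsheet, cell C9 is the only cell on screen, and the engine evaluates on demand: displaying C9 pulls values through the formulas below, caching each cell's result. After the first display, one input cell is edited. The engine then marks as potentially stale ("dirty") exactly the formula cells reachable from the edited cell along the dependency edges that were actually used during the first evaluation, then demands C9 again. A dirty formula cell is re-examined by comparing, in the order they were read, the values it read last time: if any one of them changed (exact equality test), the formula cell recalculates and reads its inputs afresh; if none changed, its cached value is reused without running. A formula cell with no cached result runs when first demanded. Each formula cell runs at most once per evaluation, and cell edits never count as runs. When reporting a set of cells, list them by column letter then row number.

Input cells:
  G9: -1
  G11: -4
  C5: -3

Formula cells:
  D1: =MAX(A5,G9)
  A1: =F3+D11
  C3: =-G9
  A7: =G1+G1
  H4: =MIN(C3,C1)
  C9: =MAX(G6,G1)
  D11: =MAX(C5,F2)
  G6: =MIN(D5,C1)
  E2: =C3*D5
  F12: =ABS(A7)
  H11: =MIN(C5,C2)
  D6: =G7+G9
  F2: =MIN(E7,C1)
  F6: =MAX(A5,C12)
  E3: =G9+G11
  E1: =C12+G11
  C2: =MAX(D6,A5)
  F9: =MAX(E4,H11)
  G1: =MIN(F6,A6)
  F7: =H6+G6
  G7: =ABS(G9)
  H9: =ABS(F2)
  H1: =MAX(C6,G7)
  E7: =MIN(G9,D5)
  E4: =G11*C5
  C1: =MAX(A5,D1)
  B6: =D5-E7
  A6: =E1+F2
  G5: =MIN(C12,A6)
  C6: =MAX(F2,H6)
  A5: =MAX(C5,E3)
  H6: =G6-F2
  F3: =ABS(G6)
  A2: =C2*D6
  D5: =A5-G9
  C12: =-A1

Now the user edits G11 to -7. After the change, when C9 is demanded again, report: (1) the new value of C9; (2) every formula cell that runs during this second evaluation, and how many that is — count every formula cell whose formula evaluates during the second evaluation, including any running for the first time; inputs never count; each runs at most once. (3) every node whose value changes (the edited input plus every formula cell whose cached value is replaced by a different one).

C9 now evaluates to -2.
Run set: A5, A6, C9, E1, E3, G1 (6 run).
Changed values: A6, E1, E3, G1, G11.
The important point: at D5 every value read last time is unchanged, so the dirty flag clears without a run.

Initial pass — values computed on the first demand:
  E3 = -1 + -4 = -5
  A5 = MAX(-3, -5) = -3
  D1 = MAX(-3, -1) = -1
  C1 = MAX(-3, -1) = -1
  D5 = -3 - -1 = -2
  E7 = MIN(-1, -2) = -2
  F2 = MIN(-2, -1) = -2
  D11 = MAX(-3, -2) = -2
  G6 = MIN(-2, -1) = -2
  F3 = ABS(-2) = 2
  A1 = 2 + -2 = 0
  C12 = -(0) = 0
  E1 = 0 + -4 = -4
  A6 = -4 + -2 = -6
  F6 = MAX(-3, 0) = 0
  G1 = MIN(0, -6) = -6
  C9 = MAX(-2, -6) = -2

Second demand — change propagation:
  E3: re-runs because G11 -4->-7; new result -8.
  A5: re-runs because E3 -5->-8; new result -3 (unchanged).
  D1: re-examined; everything it read last time is the same (A5 unchanged, G9 unchanged) — cache -1 kept, no run.
  C1: re-examined; everything it read last time is the same (A5 unchanged, D1 unchanged) — cache -1 kept, no run.
  D5: re-examined; everything it read last time is the same (A5 unchanged, G9 unchanged) — cache -2 kept, no run.
  E7: re-examined; everything it read last time is the same (G9 unchanged, D5 unchanged) — cache -2 kept, no run.
  F2: re-examined; everything it read last time is the same (E7 unchanged, C1 unchanged) — cache -2 kept, no run.
  D11: re-examined; everything it read last time is the same (C5 unchanged, F2 unchanged) — cache -2 kept, no run.
  G6: re-examined; everything it read last time is the same (D5 unchanged, C1 unchanged) — cache -2 kept, no run.
  F3: re-examined; everything it read last time is the same (G6 unchanged) — cache 2 kept, no run.
  A1: re-examined; everything it read last time is the same (F3 unchanged, D11 unchanged) — cache 0 kept, no run.
  C12: re-examined; everything it read last time is the same (A1 unchanged) — cache 0 kept, no run.
  E1: re-runs because G11 -4->-7; new result -7.
  A6: re-runs because E1 -4->-7; new result -9.
  F6: re-examined; everything it read last time is the same (A5 unchanged, C12 unchanged) — cache 0 kept, no run.
  G1: re-runs because A6 -6->-9; new result -9.
  C9: re-runs because G1 -6->-9; new result -2 (unchanged).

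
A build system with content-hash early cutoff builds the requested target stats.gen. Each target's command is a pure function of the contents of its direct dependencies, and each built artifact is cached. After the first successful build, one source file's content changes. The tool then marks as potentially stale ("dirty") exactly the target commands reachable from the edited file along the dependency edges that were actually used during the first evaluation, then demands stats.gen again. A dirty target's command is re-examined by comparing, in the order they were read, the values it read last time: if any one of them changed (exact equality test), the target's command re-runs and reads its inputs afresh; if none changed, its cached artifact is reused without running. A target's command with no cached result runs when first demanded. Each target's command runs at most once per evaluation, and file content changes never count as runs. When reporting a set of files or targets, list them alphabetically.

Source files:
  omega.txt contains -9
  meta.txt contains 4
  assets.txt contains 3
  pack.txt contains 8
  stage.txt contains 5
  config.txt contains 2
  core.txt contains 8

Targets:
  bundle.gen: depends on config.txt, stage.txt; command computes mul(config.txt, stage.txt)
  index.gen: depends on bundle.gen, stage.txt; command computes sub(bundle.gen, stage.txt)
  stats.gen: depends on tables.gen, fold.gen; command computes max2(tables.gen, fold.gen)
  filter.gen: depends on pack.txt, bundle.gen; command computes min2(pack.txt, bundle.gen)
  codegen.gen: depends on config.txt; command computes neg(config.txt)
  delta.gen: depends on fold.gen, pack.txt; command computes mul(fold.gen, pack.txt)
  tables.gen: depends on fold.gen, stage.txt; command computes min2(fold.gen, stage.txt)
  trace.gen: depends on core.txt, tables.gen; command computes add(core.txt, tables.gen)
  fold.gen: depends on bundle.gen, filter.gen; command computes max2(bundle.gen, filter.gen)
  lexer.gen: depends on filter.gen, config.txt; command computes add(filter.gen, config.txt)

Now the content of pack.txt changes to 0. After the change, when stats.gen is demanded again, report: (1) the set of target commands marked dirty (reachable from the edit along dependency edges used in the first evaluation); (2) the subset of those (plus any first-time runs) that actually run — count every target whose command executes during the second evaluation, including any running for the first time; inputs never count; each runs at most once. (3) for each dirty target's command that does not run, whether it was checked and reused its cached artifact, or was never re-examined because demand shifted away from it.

Marked dirty: filter.gen, fold.gen, stats.gen, tables.gen.
Target commands that run: filter.gen, fold.gen — 2 in total.
Checked but reused from cache: stats.gen, tables.gen.
Key observation: the change is absorbed at fold.gen — it re-runs but produces the same value, and the output's value is unchanged.

First evaluation (everything demanded from the output):
  bundle.gen = mul(2, 5) = 10
  filter.gen = min2(8, 10) = 8
  fold.gen = max2(10, 8) = 10
  tables.gen = min2(10, 5) = 5
  stats.gen = max2(5, 10) = 10

Propagation after the edit:
  filter.gen: runs — pack.txt 8->0; result 0.
  fold.gen: runs — filter.gen 8->0; result 10 (same value as before).
  tables.gen: checked — values it read are unchanged (fold.gen unchanged, stage.txt unchanged); reused cached 5 without running.
  stats.gen: checked — values it read are unchanged (tables.gen unchanged, fold.gen unchanged); reused cached 10 without running.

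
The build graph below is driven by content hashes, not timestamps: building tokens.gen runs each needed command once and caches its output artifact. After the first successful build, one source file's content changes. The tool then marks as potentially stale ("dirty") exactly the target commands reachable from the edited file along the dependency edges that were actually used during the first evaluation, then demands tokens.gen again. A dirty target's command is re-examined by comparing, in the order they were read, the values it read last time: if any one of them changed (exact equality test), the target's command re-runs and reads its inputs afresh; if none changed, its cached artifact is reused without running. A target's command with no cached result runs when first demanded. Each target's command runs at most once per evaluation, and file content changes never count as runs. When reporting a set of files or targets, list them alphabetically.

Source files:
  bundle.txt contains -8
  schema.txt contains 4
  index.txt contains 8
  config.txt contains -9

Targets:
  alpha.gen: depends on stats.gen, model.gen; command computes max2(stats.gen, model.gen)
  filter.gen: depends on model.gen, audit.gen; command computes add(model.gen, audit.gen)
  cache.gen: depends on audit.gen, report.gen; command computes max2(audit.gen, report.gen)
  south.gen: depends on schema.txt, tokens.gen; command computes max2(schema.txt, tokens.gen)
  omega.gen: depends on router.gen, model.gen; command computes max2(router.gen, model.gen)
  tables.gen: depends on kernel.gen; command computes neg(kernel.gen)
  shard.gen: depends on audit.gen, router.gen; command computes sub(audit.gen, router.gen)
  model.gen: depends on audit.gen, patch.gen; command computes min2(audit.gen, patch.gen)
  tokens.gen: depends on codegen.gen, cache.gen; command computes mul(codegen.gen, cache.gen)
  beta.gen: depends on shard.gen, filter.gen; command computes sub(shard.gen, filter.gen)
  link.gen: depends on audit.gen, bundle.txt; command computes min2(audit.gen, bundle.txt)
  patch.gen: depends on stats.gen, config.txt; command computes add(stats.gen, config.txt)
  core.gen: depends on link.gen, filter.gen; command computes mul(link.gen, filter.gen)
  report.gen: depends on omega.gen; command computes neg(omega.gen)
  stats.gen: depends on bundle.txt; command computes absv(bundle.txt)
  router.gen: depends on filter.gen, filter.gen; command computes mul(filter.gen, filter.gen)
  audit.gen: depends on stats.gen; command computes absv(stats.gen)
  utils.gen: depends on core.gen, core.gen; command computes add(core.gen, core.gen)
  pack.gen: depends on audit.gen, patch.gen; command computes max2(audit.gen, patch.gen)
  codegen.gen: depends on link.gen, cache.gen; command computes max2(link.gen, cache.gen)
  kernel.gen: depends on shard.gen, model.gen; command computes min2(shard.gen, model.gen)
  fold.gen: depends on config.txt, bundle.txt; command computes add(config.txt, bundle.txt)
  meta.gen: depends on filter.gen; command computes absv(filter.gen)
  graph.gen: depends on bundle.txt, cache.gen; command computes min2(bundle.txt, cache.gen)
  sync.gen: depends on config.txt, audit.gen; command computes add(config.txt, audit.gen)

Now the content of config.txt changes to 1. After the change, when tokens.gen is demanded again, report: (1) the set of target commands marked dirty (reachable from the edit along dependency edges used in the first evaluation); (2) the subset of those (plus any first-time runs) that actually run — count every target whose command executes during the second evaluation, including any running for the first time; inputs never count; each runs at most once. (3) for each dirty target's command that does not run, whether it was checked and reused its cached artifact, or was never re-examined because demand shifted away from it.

Initial pass — values computed on the first demand:
  stats.gen = absv(-8) = 8
  audit.gen = absv(8) = 8
  link.gen = min2(8, -8) = -8
  patch.gen = add(8, -9) = -1
  model.gen = min2(8, -1) = -1
  filter.gen = add(-1, 8) = 7
  router.gen = mul(7, 7) = 49
  omega.gen = max2(49, -1) = 49
  report.gen = neg(49) = -49
  cache.gen = max2(8, -49) = 8
  codegen.gen = max2(-8, 8) = 8
  tokens.gen = mul(8, 8) = 64

Second demand — change propagation:
  patch.gen: re-runs because config.txt -9->1; new result 9.
  model.gen: re-runs because patch.gen -1->9; new result 8.
  filter.gen: re-runs because model.gen -1->8; new result 16.
  router.gen: re-runs because filter.gen 7->16; filter.gen 7->16; new result 256.
  omega.gen: re-runs because router.gen 49->256; model.gen -1->8; new result 256.
  report.gen: re-runs because omega.gen 49->256; new result -256.
  cache.gen: re-runs because report.gen -49->-256; new result 8 (unchanged).
  codegen.gen: re-examined; everything it read last time is the same (link.gen unchanged, cache.gen unchanged) — cache 8 kept, no run.
  tokens.gen: re-examined; everything it read last time is the same (codegen.gen unchanged, cache.gen unchanged) — cache 64 kept, no run.

The important point: cache.gen recomputes to an identical value, and the output ends up unchanged.

Dirty set: cache.gen, codegen.gen, filter.gen, model.gen, omega.gen, patch.gen, report.gen, router.gen, tokens.gen.
Run set: cache.gen, filter.gen, model.gen, omega.gen, patch.gen, report.gen, router.gen (7 run).
Re-examined without running (cache reused): codegen.gen, tokens.gen.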